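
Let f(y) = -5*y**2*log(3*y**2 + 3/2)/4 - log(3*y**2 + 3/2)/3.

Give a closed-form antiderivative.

An antiderivative is F(y) = (20*y**3 + 6*y*(-5*y**2 - 4)*log(3*y**2 + 3/2) + 18*y - 9*sqrt(2)*atan(sqrt(2)*y))/72.

Integrate term by term and add the pieces.
Check: d/dy[(20*y**3 + 6*y*(-5*y**2 - 4)*log(3*y**2 + 3/2) + 18*y - 9*sqrt(2)*atan(sqrt(2)*y))/72] = -5*y**2*log(y**2 + 1/2)/4 - 5*y**2*log(3)/4 - log(y**2 + 1/2)/3 - log(3)/3, which equals f(y).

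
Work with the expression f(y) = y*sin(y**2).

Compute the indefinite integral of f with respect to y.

Recover f(y) by differentiating a candidate F(y); any mismatch rules it out.
Check: d/dy[-cos(y**2)/2] = y*sin(y**2) = f(y).

F(y) = -cos(y**2)/2 + C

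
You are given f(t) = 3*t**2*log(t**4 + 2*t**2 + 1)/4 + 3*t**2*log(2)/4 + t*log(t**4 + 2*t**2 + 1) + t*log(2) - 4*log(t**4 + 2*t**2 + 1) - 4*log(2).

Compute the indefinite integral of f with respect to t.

Integrate term by term and add the pieces.
Check: d/dt[(-4*t**3 - 12*t**2 + 3*t*(t**2 + 2*t - 16)*log(2*t**4 + 4*t**2 + 2) + 204*t + 12*log(t**2 + 1) - 204*atan(t))/12] = 3*t**2*log(t**4 + 2*t**2 + 1)/4 + 3*t**2*log(2)/4 + t*log(t**4 + 2*t**2 + 1) + t*log(2) - 4*log(t**4 + 2*t**2 + 1) - 4*log(2) = f(t).

F(t) = (-4*t**3 - 12*t**2 + 3*t*(t**2 + 2*t - 16)*log(2*t**4 + 4*t**2 + 2) + 204*t + 12*log(t**2 + 1) - 204*atan(t))/12 + C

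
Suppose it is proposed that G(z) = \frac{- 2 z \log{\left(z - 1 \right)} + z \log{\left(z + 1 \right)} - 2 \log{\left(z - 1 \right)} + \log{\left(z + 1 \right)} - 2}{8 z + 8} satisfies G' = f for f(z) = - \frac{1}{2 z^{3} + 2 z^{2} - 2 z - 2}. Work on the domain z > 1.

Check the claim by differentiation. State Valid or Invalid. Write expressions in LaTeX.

Invalid: d/dz[G] - f = - \frac{1}{8 z - 8}, which is not 0.

d/dz[G] = \frac{- z^{2} - 2 z - 5}{8 z^{3} + 8 z^{2} - 8 z - 8}
d/dz[G] - f(z) = - \frac{1}{8 z - 8} != 0.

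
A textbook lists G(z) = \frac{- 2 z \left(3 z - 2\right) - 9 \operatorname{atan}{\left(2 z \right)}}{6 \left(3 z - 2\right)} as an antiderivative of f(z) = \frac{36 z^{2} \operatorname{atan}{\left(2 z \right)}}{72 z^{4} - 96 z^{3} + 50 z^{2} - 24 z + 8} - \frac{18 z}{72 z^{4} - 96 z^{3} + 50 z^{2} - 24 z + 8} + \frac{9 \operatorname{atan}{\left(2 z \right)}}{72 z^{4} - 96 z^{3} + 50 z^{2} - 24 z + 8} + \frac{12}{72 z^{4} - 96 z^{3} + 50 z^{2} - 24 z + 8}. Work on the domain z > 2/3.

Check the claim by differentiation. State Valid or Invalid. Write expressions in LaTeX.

Invalid: d/dz[G] - f = - \frac{1}{3}, which is not 0.

d/dz[G] = \frac{- 72 z^{4} + 96 z^{3} + 108 z^{2} \operatorname{atan}{\left(2 z \right)} - 50 z^{2} - 30 z + 27 \operatorname{atan}{\left(2 z \right)} + 28}{216 z^{4} - 288 z^{3} + 150 z^{2} - 72 z + 24}
d/dz[G] - f(z) = - \frac{1}{3} != 0.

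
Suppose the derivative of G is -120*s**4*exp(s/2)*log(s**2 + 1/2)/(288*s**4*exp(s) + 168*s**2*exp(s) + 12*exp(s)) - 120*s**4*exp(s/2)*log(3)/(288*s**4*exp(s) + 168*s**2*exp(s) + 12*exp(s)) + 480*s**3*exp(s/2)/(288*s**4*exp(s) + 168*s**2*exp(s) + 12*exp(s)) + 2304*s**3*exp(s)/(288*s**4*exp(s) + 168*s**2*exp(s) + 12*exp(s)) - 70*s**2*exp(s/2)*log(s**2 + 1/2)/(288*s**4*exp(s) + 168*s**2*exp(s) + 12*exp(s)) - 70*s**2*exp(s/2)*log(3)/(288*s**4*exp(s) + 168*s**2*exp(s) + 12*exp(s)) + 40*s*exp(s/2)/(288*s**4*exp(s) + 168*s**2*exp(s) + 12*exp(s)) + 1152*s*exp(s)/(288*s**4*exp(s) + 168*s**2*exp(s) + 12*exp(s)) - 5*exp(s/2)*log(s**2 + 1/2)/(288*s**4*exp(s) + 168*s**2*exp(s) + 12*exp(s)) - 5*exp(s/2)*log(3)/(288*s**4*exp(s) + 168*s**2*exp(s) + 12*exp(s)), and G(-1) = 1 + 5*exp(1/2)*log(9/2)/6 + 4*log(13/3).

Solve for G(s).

Integrate term by term and add the pieces.
A general antiderivative is 4*log(4*s**2 + 1/3) + 5*exp(-s/2)*log(3*s**2 + 3/2)/6 + C.
The condition gives C = 1 + 5*exp(1/2)*log(9/2)/6 + 4*log(13/3) - (5*exp(1/2)*log(9/2)/6 + 4*log(13/3)) = 1.
So G(s) = (24*exp(s/2)*log(4*s**2 + 1/3) + 6*exp(s/2) + 5*log(s**2 + 1/2) + 5*log(3))*exp(-s/2)/6.
Check: d/ds[(24*exp(s/2)*log(4*s**2 + 1/3) + 6*exp(s/2) + 5*log(s**2 + 1/2) + 5*log(3))*exp(-s/2)/6] = (-120*s**4*log(s**2 + 1/2) - 120*s**4*log(3) + 2304*s**3*exp(s/2) + 480*s**3 - 70*s**2*log(s**2 + 1/2) - 70*s**2*log(3) + 1152*s*exp(s/2) + 40*s - 5*log(s**2 + 1/2) - 5*log(3))/(288*s**4*exp(s/2) + 168*s**2*exp(s/2) + 12*exp(s/2)), which equals G'(s).

G(s) = (24*exp(s/2)*log(4*s**2 + 1/3) + 6*exp(s/2) + 5*log(s**2 + 1/2) + 5*log(3))*exp(-s/2)/6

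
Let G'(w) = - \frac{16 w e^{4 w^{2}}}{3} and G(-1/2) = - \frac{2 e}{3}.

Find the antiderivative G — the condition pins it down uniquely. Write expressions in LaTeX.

G'(w) matches the chain-rule pattern g'(h)*h' with inner function h(w) = 4 w^{2}; substituting u = h(w) collapses the integral.
A general antiderivative is - \frac{2 e^{4 w^{2}}}{3} + C.
The condition gives C = - \frac{2 e}{3} - (- \frac{2 e}{3}) = 0.
So G(w) = - \frac{2 e^{4 w^{2}}}{3}.
Check: d/dw[- \frac{2 e^{4 w^{2}}}{3}] = - \frac{16 w e^{4 w^{2}}}{3} = G'(w).

G(w) = - \frac{2 e^{4 w^{2}}}{3}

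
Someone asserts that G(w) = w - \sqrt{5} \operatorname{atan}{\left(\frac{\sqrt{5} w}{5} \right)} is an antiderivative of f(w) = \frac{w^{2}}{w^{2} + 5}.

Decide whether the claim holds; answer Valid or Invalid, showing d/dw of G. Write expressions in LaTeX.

Valid. The derivative of G reproduces f.

d/dw[G] = \frac{w^{2}}{w^{2} + 5}
This equals f(w) exactly, so the claim holds.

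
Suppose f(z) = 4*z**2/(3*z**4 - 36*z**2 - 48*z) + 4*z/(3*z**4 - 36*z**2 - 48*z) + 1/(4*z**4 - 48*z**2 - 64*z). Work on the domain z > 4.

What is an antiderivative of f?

An antiderivative is F(z) = (-27*(z + 2)*log(z) + 323*(z + 2)*log(z - 4) - 296*(z + 2)*log(z + 2) - 420)/(1728*(z + 2)).

The denominator factors as 12*z*(z - 4)*(z + 2)**2; partial fractions split f into directly integrable pieces: -37/(216*(z + 2)) + 35/(144*(z + 2)**2) + 323/(1728*(z - 4)) - 1/(64*z).
Check: d/dz[(-27*(z + 2)*log(z) + 323*(z + 2)*log(z - 4) - 296*(z + 2)*log(z + 2) - 420)/(1728*(z + 2))] = (16*z**2 + 16*z + 3)/(12*z**4 - 144*z**2 - 192*z), which equals f(z).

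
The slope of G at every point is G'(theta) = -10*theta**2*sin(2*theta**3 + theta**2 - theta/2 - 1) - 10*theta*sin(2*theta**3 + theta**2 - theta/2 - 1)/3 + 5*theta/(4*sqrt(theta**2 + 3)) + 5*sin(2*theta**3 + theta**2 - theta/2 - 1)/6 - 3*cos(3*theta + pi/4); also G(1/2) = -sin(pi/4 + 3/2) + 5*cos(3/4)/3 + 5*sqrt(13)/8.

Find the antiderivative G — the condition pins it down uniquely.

G(theta) = (15*sqrt(theta**2 + 3) - 12*sin(3*theta + pi/4) + 20*cos(2*theta**3 + theta**2 - theta/2 - 1))/12

Integrate term by term and add the pieces.
A general antiderivative is 5*sqrt(theta**2 + 3)/4 - sin(3*theta + pi/4) + 5*cos(2*theta**3 + theta**2 - theta/2 - 1)/3 + C.
The condition gives C = -sin(pi/4 + 3/2) + 5*cos(3/4)/3 + 5*sqrt(13)/8 - (-sin(pi/4 + 3/2) + 5*cos(3/4)/3 + 5*sqrt(13)/8) = 0.
So G(theta) = (15*sqrt(theta**2 + 3) - 12*sin(3*theta + pi/4) + 20*cos(2*theta**3 + theta**2 - theta/2 - 1))/12.
Check: d/dtheta[(15*sqrt(theta**2 + 3) - 12*sin(3*theta + pi/4) + 20*cos(2*theta**3 + theta**2 - theta/2 - 1))/12] = (-120*theta**2*sqrt(theta**2 + 3)*sin(2*theta**3 + theta**2 - theta/2 - 1) - 40*theta*sqrt(theta**2 + 3)*sin(2*theta**3 + theta**2 - theta/2 - 1) + 15*theta + 10*sqrt(theta**2 + 3)*sin(2*theta**3 + theta**2 - theta/2 - 1) - 36*sqrt(theta**2 + 3)*cos(3*theta + pi/4))/(12*sqrt(theta**2 + 3)), which equals G'(theta).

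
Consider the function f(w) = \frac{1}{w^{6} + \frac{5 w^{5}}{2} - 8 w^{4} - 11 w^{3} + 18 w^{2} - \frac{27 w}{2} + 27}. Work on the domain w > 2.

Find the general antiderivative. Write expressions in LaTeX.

Factor the denominator (\left(w - 2\right) \left(w + 3\right)^{2} \left(2 w - 3\right) \left(w^{2} + 1\right)) and decompose: f = \frac{16 w + 37}{1625 \left(w^{2} + 1\right)} - \frac{64}{1053 \left(2 w - 3\right)} + \frac{46}{10125 \left(w + 3\right)} + \frac{1}{225 \left(w + 3\right)^{2}} + \frac{2}{125 \left(w - 2\right)}; each piece integrates to a log, atan, or power term.
Check: d/dw[\frac{2106 w \log{\left(w - 2 \right)} - 4000 w \log{\left(w - \frac{3}{2} \right)} + 598 w \log{\left(w + 3 \right)} + 648 w \log{\left(w^{2} + 1 \right)} + 2997 w \operatorname{atan}{\left(w \right)} + 6318 \log{\left(w - 2 \right)} - 12000 \log{\left(w - \frac{3}{2} \right)} + 1794 \log{\left(w + 3 \right)} + 1944 \log{\left(w^{2} + 1 \right)} + 8991 \operatorname{atan}{\left(w \right)} - 585}{131625 \left(w + 3\right)}] = \frac{2}{2 w^{6} + 5 w^{5} - 16 w^{4} - 22 w^{3} + 36 w^{2} - 27 w + 54}, which equals f(w).

F(w) = \frac{2106 w \log{\left(w - 2 \right)} - 4000 w \log{\left(w - \frac{3}{2} \right)} + 598 w \log{\left(w + 3 \right)} + 648 w \log{\left(w^{2} + 1 \right)} + 2997 w \operatorname{atan}{\left(w \right)} + 6318 \log{\left(w - 2 \right)} - 12000 \log{\left(w - \frac{3}{2} \right)} + 1794 \log{\left(w + 3 \right)} + 1944 \log{\left(w^{2} + 1 \right)} + 8991 \operatorname{atan}{\left(w \right)} - 585}{131625 \left(w + 3\right)} + C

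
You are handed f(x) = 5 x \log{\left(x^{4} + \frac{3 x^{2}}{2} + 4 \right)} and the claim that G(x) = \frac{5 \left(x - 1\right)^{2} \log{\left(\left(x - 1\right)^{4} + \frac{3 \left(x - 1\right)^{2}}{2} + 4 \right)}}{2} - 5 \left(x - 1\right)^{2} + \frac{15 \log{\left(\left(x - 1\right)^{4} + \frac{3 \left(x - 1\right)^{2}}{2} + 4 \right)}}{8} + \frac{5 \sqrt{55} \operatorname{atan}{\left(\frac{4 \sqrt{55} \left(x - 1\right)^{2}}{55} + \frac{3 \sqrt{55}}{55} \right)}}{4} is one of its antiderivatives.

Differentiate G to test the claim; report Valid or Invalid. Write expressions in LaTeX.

d/dx[G] = 5 x \log{\left(x^{4} - 4 x^{3} + \frac{15 x^{2}}{2} - 7 x + \frac{13}{2} \right)} - 5 \log{\left(x^{4} - 4 x^{3} + \frac{15 x^{2}}{2} - 7 x + \frac{13}{2} \right)}
d/dx[G] - f(x) = - 5 x \log{\left(x^{4} + \frac{3 x^{2}}{2} + 4 \right)} + 5 x \log{\left(x^{4} - 4 x^{3} + \frac{15 x^{2}}{2} - 7 x + \frac{13}{2} \right)} - 5 \log{\left(x^{4} - 4 x^{3} + \frac{15 x^{2}}{2} - 7 x + \frac{13}{2} \right)} != 0.

Invalid: d/dx[G] - f = - 5 x \log{\left(x^{4} + \frac{3 x^{2}}{2} + 4 \right)} + 5 x \log{\left(x^{4} - 4 x^{3} + \frac{15 x^{2}}{2} - 7 x + \frac{13}{2} \right)} - 5 \log{\left(x^{4} - 4 x^{3} + \frac{15 x^{2}}{2} - 7 x + \frac{13}{2} \right)}, which is not 0.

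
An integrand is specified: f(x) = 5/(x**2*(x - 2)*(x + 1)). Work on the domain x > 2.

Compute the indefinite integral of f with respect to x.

Factor the denominator (x**2*(x - 2)*(x + 1)) and decompose: f = -5/(3*(x + 1)) + 5/(12*(x - 2)) + 5/(4*x) - 5/(2*x**2); each piece integrates to a log, atan, or power term.
Check: d/dx[5*log(x)/4 + 5*log(x - 2)/12 - 5*log(x + 1)/3 + 5/(2*x)] = 5/(x**4 - x**3 - 2*x**2), which equals f(x).

F(x) = 5*log(x)/4 + 5*log(x - 2)/12 - 5*log(x + 1)/3 + 5/(2*x) + C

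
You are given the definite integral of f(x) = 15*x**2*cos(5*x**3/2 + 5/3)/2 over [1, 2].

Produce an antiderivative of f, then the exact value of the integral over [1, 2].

Antiderivative: F(x) = sin(5*x**3/2 + 5/3); value = sin(65/3) - sin(25/6)

f matches the chain-rule pattern g'(h)*h' with inner function h(x) = 5*x**3/2 + 5/3; substituting u = h(x) collapses the integral.
F(x) = sin(5*x**3/2 + 5/3) is an antiderivative of f.
Check: d/dx[sin(5*x**3/2 + 5/3)] = 15*x**2*cos(5*x**3/2 + 5/3)/2 = f(x).
F(2) = sin(65/3); F(1) = sin(25/6).
Integral = F(2) - F(1) = sin(65/3) - sin(25/6).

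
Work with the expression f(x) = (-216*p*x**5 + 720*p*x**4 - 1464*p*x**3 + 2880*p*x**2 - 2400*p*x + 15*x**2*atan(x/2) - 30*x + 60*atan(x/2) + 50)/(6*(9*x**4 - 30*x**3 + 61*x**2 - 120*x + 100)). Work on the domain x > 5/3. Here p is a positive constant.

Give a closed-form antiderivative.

An antiderivative is F(x) = -(36*p*x**3 - 60*p*x**2 + 5*atan(x/2))/(6*(3*x - 5)).

Since d/dx undoes antidifferentiation here, F'(x) = f(x) is required of F(x).
Check: d/dx[-(36*p*x**3 - 60*p*x**2 + 5*atan(x/2))/(6*(3*x - 5))] = (-216*p*x**5 + 720*p*x**4 - 1464*p*x**3 + 2880*p*x**2 - 2400*p*x + 15*x**2*atan(x/2) - 30*x + 60*atan(x/2) + 50)/(54*x**4 - 180*x**3 + 366*x**2 - 720*x + 600), which equals f(x).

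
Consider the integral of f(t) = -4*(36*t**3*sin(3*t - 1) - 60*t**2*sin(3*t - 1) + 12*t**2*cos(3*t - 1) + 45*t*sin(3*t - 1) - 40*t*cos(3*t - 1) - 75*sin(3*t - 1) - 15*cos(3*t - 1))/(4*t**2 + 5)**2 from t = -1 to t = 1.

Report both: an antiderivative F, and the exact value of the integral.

For F(t) to be correct the identity F'(t) - f(t) = 0 must hold.
F(t) = 4*(3*t - 5)*cos(3*t - 1)/(4*t**2 + 5) is an antiderivative of f.
Check: d/dt[4*(3*t - 5)*cos(3*t - 1)/(4*t**2 + 5)] = (-144*t**3*sin(3*t - 1) + 240*t**2*sin(3*t - 1) - 48*t**2*cos(3*t - 1) - 180*t*sin(3*t - 1) + 160*t*cos(3*t - 1) + 300*sin(3*t - 1) + 60*cos(3*t - 1))/(16*t**4 + 40*t**2 + 25), which equals f(t).
F(1) = -8*cos(2)/9; F(-1) = -32*cos(4)/9.
Integral = F(1) - F(-1) = 32*cos(4)/9 - 8*cos(2)/9.

Antiderivative: F(t) = 4*(3*t - 5)*cos(3*t - 1)/(4*t**2 + 5); value = 32*cos(4)/9 - 8*cos(2)/9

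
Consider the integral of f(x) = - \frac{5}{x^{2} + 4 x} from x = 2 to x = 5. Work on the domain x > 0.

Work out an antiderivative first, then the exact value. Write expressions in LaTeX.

Antiderivative: F(x) = - \frac{5 \log{\left(x \right)}}{4} + \frac{5 \log{\left(x + 4 \right)}}{4}; value = - \frac{5 \log{\left(6 \right)}}{4} - \frac{5 \log{\left(5 \right)}}{4} + \frac{5 \log{\left(2 \right)}}{4} + \frac{5 \log{\left(9 \right)}}{4}

Factor the denominator (x \left(x + 4\right)) and decompose: f = \frac{5}{4 \left(x + 4\right)} - \frac{5}{4 x}; each piece integrates to a log, atan, or power term.
F(x) = - \frac{5 \log{\left(x \right)}}{4} + \frac{5 \log{\left(x + 4 \right)}}{4} is an antiderivative of f.
Check: d/dx[- \frac{5 \log{\left(x \right)}}{4} + \frac{5 \log{\left(x + 4 \right)}}{4}] = - \frac{5}{x^{2} + 4 x} = f(x).
F(5) = - \frac{5 \log{\left(5 \right)}}{4} + \frac{5 \log{\left(9 \right)}}{4}; F(2) = - \frac{5 \log{\left(2 \right)}}{4} + \frac{5 \log{\left(6 \right)}}{4}.
Integral = F(5) - F(2) = - \frac{5 \log{\left(6 \right)}}{4} - \frac{5 \log{\left(5 \right)}}{4} + \frac{5 \log{\left(2 \right)}}{4} + \frac{5 \log{\left(9 \right)}}{4}.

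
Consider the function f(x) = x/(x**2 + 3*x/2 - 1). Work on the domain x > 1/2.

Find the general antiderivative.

The denominator factors as (x + 2)*(2*x - 1); partial fractions split f into directly integrable pieces: 2/(5*(2*x - 1)) + 4/(5*(x + 2)).
Check: d/dx[log(x - 1/2)/5 + 4*log(x + 2)/5] = 2*x/(2*x**2 + 3*x - 2), which equals f(x).

F(x) = log(x - 1/2)/5 + 4*log(x + 2)/5 + C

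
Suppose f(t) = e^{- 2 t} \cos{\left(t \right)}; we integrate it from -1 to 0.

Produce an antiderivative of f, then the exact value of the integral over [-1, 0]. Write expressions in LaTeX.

Antiderivative: F(t) = \frac{e^{- 2 t} \sin{\left(t \right)}}{5} - \frac{2 e^{- 2 t} \cos{\left(t \right)}}{5}; value = - \frac{2}{5} + \frac{e^{2} \sin{\left(1 \right)}}{5} + \frac{2 e^{2} \cos{\left(1 \right)}}{5}

A first test for any F(t): its t-derivative must equal f(t) identically.
F(t) = \frac{e^{- 2 t} \sin{\left(t \right)}}{5} - \frac{2 e^{- 2 t} \cos{\left(t \right)}}{5} is an antiderivative of f.
Check: d/dt[\frac{e^{- 2 t} \sin{\left(t \right)}}{5} - \frac{2 e^{- 2 t} \cos{\left(t \right)}}{5}] = e^{- 2 t} \cos{\left(t \right)} = f(t).
F(0) = - \frac{2}{5}; F(-1) = - \frac{2 e^{2} \cos{\left(1 \right)}}{5} - \frac{e^{2} \sin{\left(1 \right)}}{5}.
Integral = F(0) - F(-1) = - \frac{2}{5} + \frac{e^{2} \sin{\left(1 \right)}}{5} + \frac{2 e^{2} \cos{\left(1 \right)}}{5}.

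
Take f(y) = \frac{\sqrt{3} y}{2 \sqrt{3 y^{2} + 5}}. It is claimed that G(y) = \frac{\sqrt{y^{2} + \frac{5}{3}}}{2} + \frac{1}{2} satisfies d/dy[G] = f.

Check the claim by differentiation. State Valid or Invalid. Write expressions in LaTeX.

Valid. The derivative of G reproduces f.

d/dy[G] = \frac{\sqrt{3} y}{2 \sqrt{3 y^{2} + 5}}
This equals f(y) exactly, so the claim holds.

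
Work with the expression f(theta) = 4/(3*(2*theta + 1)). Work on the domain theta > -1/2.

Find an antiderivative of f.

An antiderivative is F(theta) = 2*log(2*theta + 1)/3.

Recover f(theta) by differentiating a candidate F(theta); any mismatch rules it out.
Check: d/dtheta[2*log(2*theta + 1)/3] = 4/(6*theta + 3), which equals f(theta).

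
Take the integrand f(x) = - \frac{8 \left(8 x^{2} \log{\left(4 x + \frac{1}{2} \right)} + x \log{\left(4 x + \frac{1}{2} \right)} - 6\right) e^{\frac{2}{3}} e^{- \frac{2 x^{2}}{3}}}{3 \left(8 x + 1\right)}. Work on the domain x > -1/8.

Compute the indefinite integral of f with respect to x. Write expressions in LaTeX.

F(x) = 2 e^{\frac{2}{3}} e^{- \frac{2 x^{2}}{3}} \log{\left(4 x + \frac{1}{2} \right)} + C

f has the shape u'v + uv' for u = 2 e^{\frac{2}{3} - \frac{2 x^{2}}{3}} and v = \log{\left(4 x + \frac{1}{2} \right)} — it is the derivative of the product u*v.
Check: d/dx[2 e^{\frac{2}{3}} e^{- \frac{2 x^{2}}{3}} \log{\left(4 x + \frac{1}{2} \right)}] = \frac{- 64 x^{2} e^{\frac{2}{3}} \log{\left(4 x + \frac{1}{2} \right)} - 8 x e^{\frac{2}{3}} \log{\left(4 x + \frac{1}{2} \right)} + 48 e^{\frac{2}{3}}}{24 x e^{\frac{2 x^{2}}{3}} + 3 e^{\frac{2 x^{2}}{3}}}, which equals f(x).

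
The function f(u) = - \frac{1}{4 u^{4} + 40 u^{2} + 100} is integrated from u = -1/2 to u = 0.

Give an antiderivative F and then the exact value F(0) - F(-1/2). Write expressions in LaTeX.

Since d/du undoes antidifferentiation here, F'(u) = f(u) is required of F(u).
F(u) = - \frac{u}{40 u^{2} + 200} - \frac{\sqrt{5} \operatorname{atan}{\left(\frac{\sqrt{5} u}{5} \right)}}{200} is an antiderivative of f.
Check: d/du[- \frac{u}{40 u^{2} + 200} - \frac{\sqrt{5} \operatorname{atan}{\left(\frac{\sqrt{5} u}{5} \right)}}{200}] = - \frac{1}{4 u^{4} + 40 u^{2} + 100} = f(u).
F(0) = 0; F(-1/2) = \frac{1}{420} + \frac{\sqrt{5} \operatorname{atan}{\left(\frac{\sqrt{5}}{10} \right)}}{200}.
Integral = F(0) - F(-1/2) = - \frac{\sqrt{5} \operatorname{atan}{\left(\frac{\sqrt{5}}{10} \right)}}{200} - \frac{1}{420}.

Antiderivative: F(u) = - \frac{u}{40 u^{2} + 200} - \frac{\sqrt{5} \operatorname{atan}{\left(\frac{\sqrt{5} u}{5} \right)}}{200}; value = - \frac{\sqrt{5} \operatorname{atan}{\left(\frac{\sqrt{5}}{10} \right)}}{200} - \frac{1}{420}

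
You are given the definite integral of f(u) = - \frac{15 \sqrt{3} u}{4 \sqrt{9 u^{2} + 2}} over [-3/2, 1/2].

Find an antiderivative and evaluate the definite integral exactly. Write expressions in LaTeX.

Antiderivative: F(u) = - \frac{5 \sqrt{3} \sqrt{9 u^{2} + 2}}{12}; value = - \frac{5 \sqrt{51}}{24} + \frac{5 \sqrt{267}}{24}

f matches the chain-rule pattern g'(h)*h' with inner function h(u) = 3 u^{2} + \frac{2}{3}; substituting w = h(u) collapses the integral.
F(u) = - \frac{5 \sqrt{3} \sqrt{9 u^{2} + 2}}{12} is an antiderivative of f.
Check: d/du[- \frac{5 \sqrt{3} \sqrt{9 u^{2} + 2}}{12}] = - \frac{15 \sqrt{3} u}{4 \sqrt{9 u^{2} + 2}} = f(u).
F(1/2) = - \frac{5 \sqrt{51}}{24}; F(-3/2) = - \frac{5 \sqrt{267}}{24}.
Integral = F(1/2) - F(-3/2) = - \frac{5 \sqrt{51}}{24} + \frac{5 \sqrt{267}}{24}.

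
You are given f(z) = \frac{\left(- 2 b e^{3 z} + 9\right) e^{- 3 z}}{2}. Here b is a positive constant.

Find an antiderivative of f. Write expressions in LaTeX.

An antiderivative is F(z) = - b z - \frac{3 e^{- 3 z}}{2}.

A candidate is checked by its d/dz: the result must match f(z).
Check: d/dz[- b z - \frac{3 e^{- 3 z}}{2}] = \frac{\left(- 2 b e^{3 z} + 9\right) e^{- 3 z}}{2} = f(z).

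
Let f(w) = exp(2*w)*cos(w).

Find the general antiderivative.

F(w) = (sin(w) + 2*cos(w))*exp(2*w)/5 + C

A first test for any F(w): its w-derivative must equal f(w) identically.
Check: d/dw[(sin(w) + 2*cos(w))*exp(2*w)/5] = exp(2*w)*cos(w) = f(w).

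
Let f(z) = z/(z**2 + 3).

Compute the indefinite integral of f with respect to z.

F(z) = log(z**2 + 3)/2 + C

The substitution u = z**2 + 3 works: f is exactly (dF/du)*(du/dz) for that inner function.
Check: d/dz[log(z**2 + 3)/2] = z/(z**2 + 3) = f(z).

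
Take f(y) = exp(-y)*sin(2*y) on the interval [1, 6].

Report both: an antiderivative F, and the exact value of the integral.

An antiderivative F(y) passes only if d/dy[F] lands on f(y) exactly.
F(y) = -exp(-y)*sin(2*y)/5 - 2*exp(-y)*cos(2*y)/5 is an antiderivative of f.
Check: d/dy[-exp(-y)*sin(2*y)/5 - 2*exp(-y)*cos(2*y)/5] = exp(-y)*sin(2*y) = f(y).
F(6) = -2*exp(-6)*cos(12)/5 - exp(-6)*sin(12)/5; F(1) = -exp(-1)*sin(2)/5 - 2*exp(-1)*cos(2)/5.
Integral = F(6) - F(1) = 2*exp(-1)*cos(2)/5 - 2*exp(-6)*cos(12)/5 - exp(-6)*sin(12)/5 + exp(-1)*sin(2)/5.

Antiderivative: F(y) = -exp(-y)*sin(2*y)/5 - 2*exp(-y)*cos(2*y)/5; value = 2*exp(-1)*cos(2)/5 - 2*exp(-6)*cos(12)/5 - exp(-6)*sin(12)/5 + exp(-1)*sin(2)/5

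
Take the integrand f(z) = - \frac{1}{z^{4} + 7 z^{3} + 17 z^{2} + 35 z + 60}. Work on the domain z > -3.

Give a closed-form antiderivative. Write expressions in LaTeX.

An antiderivative is F(z) = - \frac{\log{\left(z + 3 \right)}}{14} + \frac{\log{\left(z + 4 \right)}}{21} + \frac{\log{\left(z^{2} + 5 \right)}}{84} - \frac{\sqrt{5} \operatorname{atan}{\left(\frac{\sqrt{5} z}{5} \right)}}{210}.

Factor the denominator (\left(z + 3\right) \left(z + 4\right) \left(z^{2} + 5\right)) and decompose: f = \frac{z - 1}{42 \left(z^{2} + 5\right)} + \frac{1}{21 \left(z + 4\right)} - \frac{1}{14 \left(z + 3\right)}; each piece integrates to a log, atan, or power term.
Check: d/dz[- \frac{\log{\left(z + 3 \right)}}{14} + \frac{\log{\left(z + 4 \right)}}{21} + \frac{\log{\left(z^{2} + 5 \right)}}{84} - \frac{\sqrt{5} \operatorname{atan}{\left(\frac{\sqrt{5} z}{5} \right)}}{210}] = - \frac{1}{z^{4} + 7 z^{3} + 17 z^{2} + 35 z + 60} = f(z).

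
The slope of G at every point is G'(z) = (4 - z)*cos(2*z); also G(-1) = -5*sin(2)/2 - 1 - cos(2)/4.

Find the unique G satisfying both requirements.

G(z) = (-2*z*sin(2*z) + 8*sin(2*z) - cos(2*z) - 4)/4

A candidate passes only if d/dz[G] lands on the given G'(z) exactly.
A general antiderivative is -z*sin(2*z)/2 + 2*sin(2*z) - cos(2*z)/4 + C.
The condition gives C = -5*sin(2)/2 - 1 - cos(2)/4 - (-5*sin(2)/2 - cos(2)/4) = -1.
So G(z) = (-2*z*sin(2*z) + 8*sin(2*z) - cos(2*z) - 4)/4.
Check: d/dz[(-2*z*sin(2*z) + 8*sin(2*z) - cos(2*z) - 4)/4] = -z*cos(2*z) + 4*cos(2*z), which equals G'(z).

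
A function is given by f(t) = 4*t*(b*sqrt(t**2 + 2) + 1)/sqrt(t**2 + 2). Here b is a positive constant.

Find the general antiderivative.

A candidate is checked by its d/dt: the result must match f(t).
Check: d/dt[2*(b*t**2 + 2*sqrt(t**2 + 2))] = (4*b*t*sqrt(t**2 + 2) + 4*t)/sqrt(t**2 + 2), which equals f(t).

F(t) = 2*(b*t**2 + 2*sqrt(t**2 + 2)) + C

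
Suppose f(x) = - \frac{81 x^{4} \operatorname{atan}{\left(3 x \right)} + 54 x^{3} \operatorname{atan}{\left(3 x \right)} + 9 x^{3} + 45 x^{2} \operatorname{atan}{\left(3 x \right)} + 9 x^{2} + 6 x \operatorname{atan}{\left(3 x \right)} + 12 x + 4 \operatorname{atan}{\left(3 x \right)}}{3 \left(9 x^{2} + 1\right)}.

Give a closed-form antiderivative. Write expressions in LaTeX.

Recognize the product-rule pattern: f = u'v + uv' with u = - x^{3} - x^{2} - \frac{4 x}{3}, v = \operatorname{atan}{\left(3 x \right)}, so integration by parts undoes it.
Check: d/dx[2 \left(- \frac{x^{3}}{2} - \frac{x^{2}}{2} - \frac{2 x}{3}\right) \operatorname{atan}{\left(3 x \right)}] = \frac{- 81 x^{4} \operatorname{atan}{\left(3 x \right)} - 54 x^{3} \operatorname{atan}{\left(3 x \right)} - 9 x^{3} - 45 x^{2} \operatorname{atan}{\left(3 x \right)} - 9 x^{2} - 6 x \operatorname{atan}{\left(3 x \right)} - 12 x - 4 \operatorname{atan}{\left(3 x \right)}}{27 x^{2} + 3}, which equals f(x).

An antiderivative is F(x) = 2 \left(- \frac{x^{3}}{2} - \frac{x^{2}}{2} - \frac{2 x}{3}\right) \operatorname{atan}{\left(3 x \right)}.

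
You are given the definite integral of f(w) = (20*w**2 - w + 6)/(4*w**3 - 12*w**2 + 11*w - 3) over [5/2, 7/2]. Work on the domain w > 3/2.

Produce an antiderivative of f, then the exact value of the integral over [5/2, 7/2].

Antiderivative: F(w) = -(-99*log(w - 3/2) + 100*log(w - 1) - 21*log(w - 1/2))/4; value = -25*log(5/2) + 21*log(3)/4 + 25*log(3/2) + 39*log(2)/2

Factor the denominator ((w - 1)*(2*w - 3)*(2*w - 1)) and decompose: f = 21/(2*(2*w - 1)) + 99/(2*(2*w - 3)) - 25/(w - 1); each piece integrates to a log, atan, or power term.
F(w) = -(-99*log(w - 3/2) + 100*log(w - 1) - 21*log(w - 1/2))/4 is an antiderivative of f.
Check: d/dw[-(-99*log(w - 3/2) + 100*log(w - 1) - 21*log(w - 1/2))/4] = (20*w**2 - w + 6)/(4*w**3 - 12*w**2 + 11*w - 3) = f(w).
F(7/2) = -25*log(5/2) + 21*log(3)/4 + 99*log(2)/4; F(5/2) = -25*log(3/2) + 21*log(2)/4.
Integral = F(7/2) - F(5/2) = -25*log(5/2) + 21*log(3)/4 + 25*log(3/2) + 39*log(2)/2.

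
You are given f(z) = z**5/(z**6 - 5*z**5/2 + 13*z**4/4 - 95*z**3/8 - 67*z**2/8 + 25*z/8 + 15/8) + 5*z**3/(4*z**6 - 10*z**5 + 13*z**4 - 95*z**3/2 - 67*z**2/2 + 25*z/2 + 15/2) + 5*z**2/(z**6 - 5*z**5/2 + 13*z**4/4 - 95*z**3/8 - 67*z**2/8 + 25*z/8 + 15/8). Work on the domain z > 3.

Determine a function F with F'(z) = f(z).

Factor the denominator ((z - 3)*(2*z - 1)*(2*z + 1)**2*(z**2 + 5)) and decompose: f = 25*(59*z + 23)/(3087*(z**2 + 5)) - 733/(3087*(2*z + 1)) + 34/(147*(2*z + 1)**2) - 23/(105*(2*z - 1)) + 1287/(1715*(z - 3)); each piece integrates to a log, atan, or power term.
Check: d/dz[(46332*z*log(z - 3) - 6762*z*log(z - 1/2) - 7330*z*log(z + 1/2) + 14750*z*log(z**2 + 5) + 2300*sqrt(5)*z*atan(sqrt(5)*z/5) + 23166*log(z - 3) - 3381*log(z - 1/2) - 3665*log(z + 1/2) + 7375*log(z**2 + 5) + 1150*sqrt(5)*atan(sqrt(5)*z/5) - 3570)/(30870*(2*z + 1))] = (8*z**5 + 10*z**3 + 40*z**2)/(8*z**6 - 20*z**5 + 26*z**4 - 95*z**3 - 67*z**2 + 25*z + 15), which equals f(z).

An antiderivative is F(z) = (46332*z*log(z - 3) - 6762*z*log(z - 1/2) - 7330*z*log(z + 1/2) + 14750*z*log(z**2 + 5) + 2300*sqrt(5)*z*atan(sqrt(5)*z/5) + 23166*log(z - 3) - 3381*log(z - 1/2) - 3665*log(z + 1/2) + 7375*log(z**2 + 5) + 1150*sqrt(5)*atan(sqrt(5)*z/5) - 3570)/(30870*(2*z + 1)).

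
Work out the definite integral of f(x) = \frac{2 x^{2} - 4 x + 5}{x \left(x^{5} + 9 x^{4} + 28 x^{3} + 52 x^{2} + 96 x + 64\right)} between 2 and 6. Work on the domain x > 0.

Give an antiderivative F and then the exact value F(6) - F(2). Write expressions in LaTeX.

The denominator factors as x \left(x + 1\right) \left(x + 4\right)^{2} \left(x^{2} + 4\right); partial fractions split f into directly integrable pieces: \frac{13 x + 28}{400 \left(x^{2} + 4\right)} + \frac{1927}{14400 \left(x + 4\right)} + \frac{53}{240 \left(x + 4\right)^{2}} - \frac{11}{45 \left(x + 1\right)} + \frac{5}{64 x}.
F(x) = \frac{1125 \left(x + 4\right) \log{\left(x \right)} - 3520 \left(x + 4\right) \log{\left(x + 1 \right)} + 1927 \left(x + 4\right) \log{\left(x + 4 \right)} + 234 \left(x + 4\right) \log{\left(x^{2} + 4 \right)} + 504 \left(x + 4\right) \operatorname{atan}{\left(\frac{x}{2} \right)} - 3180}{14400 \left(x + 4\right)} is an antiderivative of f.
Check: d/dx[\frac{1125 \left(x + 4\right) \log{\left(x \right)} - 3520 \left(x + 4\right) \log{\left(x + 1 \right)} + 1927 \left(x + 4\right) \log{\left(x + 4 \right)} + 234 \left(x + 4\right) \log{\left(x^{2} + 4 \right)} + 504 \left(x + 4\right) \operatorname{atan}{\left(\frac{x}{2} \right)} - 3180}{14400 \left(x + 4\right)}] = \frac{2 x^{2} - 4 x + 5}{x^{6} + 9 x^{5} + 28 x^{4} + 52 x^{3} + 96 x^{2} + 64 x}, which equals f(x).
F(6) = - \frac{11 \log{\left(7 \right)}}{45} - \frac{53}{2400} + \frac{7 \operatorname{atan}{\left(3 \right)}}{200} + \frac{13 \log{\left(40 \right)}}{800} + \frac{5 \log{\left(6 \right)}}{64} + \frac{1927 \log{\left(10 \right)}}{14400}; F(2) = - \frac{11 \log{\left(3 \right)}}{45} - \frac{53}{1440} + \frac{7 \pi}{800} + \frac{13 \log{\left(8 \right)}}{800} + \frac{5 \log{\left(2 \right)}}{64} + \frac{1927 \log{\left(6 \right)}}{14400}.
Integral = F(6) - F(2) = - \frac{11 \log{\left(7 \right)}}{45} - \frac{401 \log{\left(6 \right)}}{7200} - \frac{5 \log{\left(2 \right)}}{64} - \frac{13 \log{\left(8 \right)}}{800} - \frac{7 \pi}{800} + \frac{53}{3600} + \frac{7 \operatorname{atan}{\left(3 \right)}}{200} + \frac{13 \log{\left(40 \right)}}{800} + \frac{11 \log{\left(3 \right)}}{45} + \frac{1927 \log{\left(10 \right)}}{14400}.

Antiderivative: F(x) = \frac{1125 \left(x + 4\right) \log{\left(x \right)} - 3520 \left(x + 4\right) \log{\left(x + 1 \right)} + 1927 \left(x + 4\right) \log{\left(x + 4 \right)} + 234 \left(x + 4\right) \log{\left(x^{2} + 4 \right)} + 504 \left(x + 4\right) \operatorname{atan}{\left(\frac{x}{2} \right)} - 3180}{14400 \left(x + 4\right)}; value = - \frac{11 \log{\left(7 \right)}}{45} - \frac{401 \log{\left(6 \right)}}{7200} - \frac{5 \log{\left(2 \right)}}{64} - \frac{13 \log{\left(8 \right)}}{800} - \frac{7 \pi}{800} + \frac{53}{3600} + \frac{7 \operatorname{atan}{\left(3 \right)}}{200} + \frac{13 \log{\left(40 \right)}}{800} + \frac{11 \log{\left(3 \right)}}{45} + \frac{1927 \log{\left(10 \right)}}{14400}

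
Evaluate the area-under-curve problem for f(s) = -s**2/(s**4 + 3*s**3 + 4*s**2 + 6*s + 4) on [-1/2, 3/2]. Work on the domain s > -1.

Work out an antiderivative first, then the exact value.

Factor the denominator ((s + 1)*(s + 2)*(s**2 + 2)) and decompose: f = -s/(3*(s**2 + 2)) + 2/(3*(s + 2)) - 1/(3*(s + 1)); each piece integrates to a log, atan, or power term.
F(s) = -(2*log(s + 1) - 4*log(s + 2) + log(s**2 + 2))/6 is an antiderivative of f.
Check: d/ds[-(2*log(s + 1) - 4*log(s + 2) + log(s**2 + 2))/6] = -s**2/(s**4 + 3*s**3 + 4*s**2 + 6*s + 4) = f(s).
F(3/2) = -log(5/2)/3 - log(17/4)/6 + 2*log(7/2)/3; F(-1/2) = -log(9/4)/6 + log(2)/3 + 2*log(3/2)/3.
Integral = F(3/2) - F(-1/2) = -log(5/2)/3 - 2*log(3/2)/3 - log(17/4)/6 - log(2)/3 + log(9/4)/6 + 2*log(7/2)/3.

Antiderivative: F(s) = -(2*log(s + 1) - 4*log(s + 2) + log(s**2 + 2))/6; value = -log(5/2)/3 - 2*log(3/2)/3 - log(17/4)/6 - log(2)/3 + log(9/4)/6 + 2*log(7/2)/3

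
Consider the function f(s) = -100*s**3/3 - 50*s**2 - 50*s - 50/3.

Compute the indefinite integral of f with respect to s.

F(s) = -25*(-s**2 - s - 1)**2/3 + C

f matches the chain-rule pattern g'(h)*h' with inner function h(s) = -5*s**2 - 5*s - 5; substituting u = h(s) collapses the integral.
Check: d/ds[-25*(-s**2 - s - 1)**2/3] = -100*s**3/3 - 50*s**2 - 50*s - 50/3 = f(s).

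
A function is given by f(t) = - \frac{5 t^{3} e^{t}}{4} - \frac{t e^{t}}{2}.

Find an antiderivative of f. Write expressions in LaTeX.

Recognize the product-rule pattern: f = u'v + uv' with u = - \frac{5 t^{3}}{4} + \frac{15 t^{2}}{4} - 8 t + 8, v = e^{t}, so integration by parts undoes it.
Check: d/dt[- \frac{5 t^{3} e^{t}}{4} + \frac{15 t^{2} e^{t}}{4} - 8 t e^{t} + 8 e^{t}] = - \frac{5 t^{3} e^{t}}{4} - \frac{t e^{t}}{2} = f(t).

An antiderivative is F(t) = - \frac{5 t^{3} e^{t}}{4} + \frac{15 t^{2} e^{t}}{4} - 8 t e^{t} + 8 e^{t}.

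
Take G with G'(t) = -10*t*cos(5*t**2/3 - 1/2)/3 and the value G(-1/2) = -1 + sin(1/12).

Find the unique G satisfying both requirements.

G'(t) matches the chain-rule pattern g'(h)*h' with inner function h(t) = 5*t**2/3 - 1/2; substituting u = h(t) collapses the integral.
A general antiderivative is -sin(5*t**2/3 - 1/2) + C.
The condition gives C = -1 + sin(1/12) - (sin(1/12)) = -1.
So G(t) = -sin(5*t**2/3 - 1/2) - 1.
Check: d/dt[-sin(5*t**2/3 - 1/2) - 1] = -10*t*cos(5*t**2/3 - 1/2)/3 = G'(t).

G(t) = -sin(5*t**2/3 - 1/2) - 1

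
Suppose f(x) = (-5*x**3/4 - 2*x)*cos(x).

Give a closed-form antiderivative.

An antiderivative is F(x) = -(5*x**3*sin(x) + 15*x**2*cos(x) - 22*x*sin(x) - 22*cos(x))/4.

Check any antiderivative F(x) by computing F'(x) and comparing it with f(x).
Check: d/dx[-(5*x**3*sin(x) + 15*x**2*cos(x) - 22*x*sin(x) - 22*cos(x))/4] = -5*x**3*cos(x)/4 - 2*x*cos(x), which equals f(x).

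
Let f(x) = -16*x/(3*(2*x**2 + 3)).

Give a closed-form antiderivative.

f matches the chain-rule pattern g'(h)*h' with inner function h(x) = 4*x**2 + 6; substituting u = h(x) collapses the integral.
Check: d/dx[-4*log(4*x**2 + 6)/3] = -16*x/(6*x**2 + 9), which equals f(x).

An antiderivative is F(x) = -4*log(4*x**2 + 6)/3.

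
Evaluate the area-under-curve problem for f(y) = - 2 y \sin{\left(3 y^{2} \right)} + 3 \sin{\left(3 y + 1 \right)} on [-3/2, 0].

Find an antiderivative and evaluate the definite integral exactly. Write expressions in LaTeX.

Antiderivative: F(y) = \frac{\cos{\left(3 y^{2} \right)}}{3} - \cos{\left(3 y + 1 \right)}; value = \cos{\left(\frac{7}{2} \right)} - \cos{\left(1 \right)} - \frac{\cos{\left(\frac{27}{4} \right)}}{3} + \frac{1}{3}

The integrand splits into summands that can be handled one at a time.
F(y) = \frac{\cos{\left(3 y^{2} \right)}}{3} - \cos{\left(3 y + 1 \right)} is an antiderivative of f.
Check: d/dy[\frac{\cos{\left(3 y^{2} \right)}}{3} - \cos{\left(3 y + 1 \right)}] = - 2 y \sin{\left(3 y^{2} \right)} + 3 \sin{\left(3 y + 1 \right)} = f(y).
F(0) = \frac{1}{3} - \cos{\left(1 \right)}; F(-3/2) = \frac{\cos{\left(\frac{27}{4} \right)}}{3} - \cos{\left(\frac{7}{2} \right)}.
Integral = F(0) - F(-3/2) = \cos{\left(\frac{7}{2} \right)} - \cos{\left(1 \right)} - \frac{\cos{\left(\frac{27}{4} \right)}}{3} + \frac{1}{3}.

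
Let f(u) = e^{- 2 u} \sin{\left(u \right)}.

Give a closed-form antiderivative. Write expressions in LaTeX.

Since d/du undoes antidifferentiation here, F'(u) = f(u) is required of F(u).
Check: d/du[\frac{\left(- 2 \sin{\left(u \right)} - \cos{\left(u \right)}\right) e^{- 2 u}}{5}] = e^{- 2 u} \sin{\left(u \right)} = f(u).

An antiderivative is F(u) = \frac{\left(- 2 \sin{\left(u \right)} - \cos{\left(u \right)}\right) e^{- 2 u}}{5}.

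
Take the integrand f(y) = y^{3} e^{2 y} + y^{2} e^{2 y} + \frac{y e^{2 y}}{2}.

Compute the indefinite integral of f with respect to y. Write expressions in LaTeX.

F(y) = \frac{\left(2 y - 1\right) \left(y^{2} + 1\right) e^{2 y}}{4} + C

Recognize the product-rule pattern: f = u'v + uv' with u = \frac{y^{3}}{2} - \frac{y^{2}}{4} + \frac{y}{2} - \frac{1}{4}, v = e^{2 y}, so integration by parts undoes it.
Check: d/dy[\frac{\left(2 y - 1\right) \left(y^{2} + 1\right) e^{2 y}}{4}] = y^{3} e^{2 y} + y^{2} e^{2 y} + \frac{y e^{2 y}}{2} = f(y).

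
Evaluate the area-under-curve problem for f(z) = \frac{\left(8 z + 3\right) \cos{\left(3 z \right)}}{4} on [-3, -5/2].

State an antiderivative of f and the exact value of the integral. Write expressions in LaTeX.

For F(z) to be correct the identity F'(z) - f(z) = 0 must hold.
F(z) = \frac{24 z \sin{\left(3 z \right)} + 9 \sin{\left(3 z \right)} + 8 \cos{\left(3 z \right)}}{36} is an antiderivative of f.
Check: d/dz[\frac{24 z \sin{\left(3 z \right)} + 9 \sin{\left(3 z \right)} + 8 \cos{\left(3 z \right)}}{36}] = 2 z \cos{\left(3 z \right)} + \frac{3 \cos{\left(3 z \right)}}{4}, which equals f(z).
F(-5/2) = \frac{2 \cos{\left(\frac{15}{2} \right)}}{9} + \frac{17 \sin{\left(\frac{15}{2} \right)}}{12}; F(-3) = \frac{2 \cos{\left(9 \right)}}{9} + \frac{7 \sin{\left(9 \right)}}{4}.
Integral = F(-5/2) - F(-3) = - \frac{7 \sin{\left(9 \right)}}{4} + \frac{2 \cos{\left(\frac{15}{2} \right)}}{9} - \frac{2 \cos{\left(9 \right)}}{9} + \frac{17 \sin{\left(\frac{15}{2} \right)}}{12}.

Antiderivative: F(z) = \frac{24 z \sin{\left(3 z \right)} + 9 \sin{\left(3 z \right)} + 8 \cos{\left(3 z \right)}}{36}; value = - \frac{7 \sin{\left(9 \right)}}{4} + \frac{2 \cos{\left(\frac{15}{2} \right)}}{9} - \frac{2 \cos{\left(9 \right)}}{9} + \frac{17 \sin{\left(\frac{15}{2} \right)}}{12}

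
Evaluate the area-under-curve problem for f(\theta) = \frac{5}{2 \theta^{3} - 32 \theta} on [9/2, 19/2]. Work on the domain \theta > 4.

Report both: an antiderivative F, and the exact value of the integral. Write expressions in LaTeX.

The denominator factors as 2 \theta \left(\theta - 4\right) \left(\theta + 4\right); partial fractions split f into directly integrable pieces: \frac{5}{64 \left(\theta + 4\right)} + \frac{5}{64 \left(\theta - 4\right)} - \frac{5}{32 \theta}.
F(\theta) = - \frac{5 \log{\left(\theta \right)}}{32} + \frac{5 \log{\left(\theta^{2} - 16 \right)}}{64} is an antiderivative of f.
Check: d/d\theta[- \frac{5 \log{\left(\theta \right)}}{32} + \frac{5 \log{\left(\theta^{2} - 16 \right)}}{64}] = \frac{5}{2 \theta^{3} - 32 \theta} = f(\theta).
F(19/2) = - \frac{5 \log{\left(\frac{19}{2} \right)}}{32} + \frac{5 \log{\left(\frac{297}{4} \right)}}{64}; F(9/2) = - \frac{5 \log{\left(\frac{9}{2} \right)}}{32} + \frac{5 \log{\left(\frac{17}{4} \right)}}{64}.
Integral = F(19/2) - F(9/2) = - \frac{5 \log{\left(\frac{19}{2} \right)}}{32} - \frac{5 \log{\left(\frac{17}{4} \right)}}{64} + \frac{5 \log{\left(\frac{9}{2} \right)}}{32} + \frac{5 \log{\left(\frac{297}{4} \right)}}{64}.

Antiderivative: F(\theta) = - \frac{5 \log{\left(\theta \right)}}{32} + \frac{5 \log{\left(\theta^{2} - 16 \right)}}{64}; value = - \frac{5 \log{\left(\frac{19}{2} \right)}}{32} - \frac{5 \log{\left(\frac{17}{4} \right)}}{64} + \frac{5 \log{\left(\frac{9}{2} \right)}}{32} + \frac{5 \log{\left(\frac{297}{4} \right)}}{64}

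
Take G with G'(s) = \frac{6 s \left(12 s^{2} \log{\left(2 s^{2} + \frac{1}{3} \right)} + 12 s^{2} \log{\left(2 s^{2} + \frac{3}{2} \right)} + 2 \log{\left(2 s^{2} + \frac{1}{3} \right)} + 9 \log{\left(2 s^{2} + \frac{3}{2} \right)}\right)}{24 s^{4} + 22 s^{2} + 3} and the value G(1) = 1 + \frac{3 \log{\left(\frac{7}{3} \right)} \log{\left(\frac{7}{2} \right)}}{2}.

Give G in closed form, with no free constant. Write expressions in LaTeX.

G(s) = \frac{3 \log{\left(2 s^{2} + \frac{1}{3} \right)} \log{\left(2 s^{2} + \frac{3}{2} \right)}}{2} + 1

Recognize the product-rule pattern: G'(s) = u'v + uv' with u = \frac{3 \log{\left(2 s^{2} + \frac{1}{3} \right)}}{2}, v = \log{\left(2 s^{2} + \frac{3}{2} \right)}, so integration by parts undoes it.
A general antiderivative is \frac{3 \log{\left(2 s^{2} + \frac{1}{3} \right)} \log{\left(2 s^{2} + \frac{3}{2} \right)}}{2} + C.
The condition gives C = 1 + \frac{3 \log{\left(\frac{7}{3} \right)} \log{\left(\frac{7}{2} \right)}}{2} - (\frac{3 \log{\left(\frac{7}{3} \right)} \log{\left(\frac{7}{2} \right)}}{2}) = 1.
So G(s) = \frac{3 \log{\left(2 s^{2} + \frac{1}{3} \right)} \log{\left(2 s^{2} + \frac{3}{2} \right)}}{2} + 1.
Check: d/ds[\frac{3 \log{\left(2 s^{2} + \frac{1}{3} \right)} \log{\left(2 s^{2} + \frac{3}{2} \right)}}{2} + 1] = \frac{72 s^{3} \log{\left(2 s^{2} + \frac{1}{3} \right)} + 72 s^{3} \log{\left(2 s^{2} + \frac{3}{2} \right)} + 12 s \log{\left(2 s^{2} + \frac{1}{3} \right)} + 54 s \log{\left(2 s^{2} + \frac{3}{2} \right)}}{24 s^{4} + 22 s^{2} + 3}, which equals G'(s).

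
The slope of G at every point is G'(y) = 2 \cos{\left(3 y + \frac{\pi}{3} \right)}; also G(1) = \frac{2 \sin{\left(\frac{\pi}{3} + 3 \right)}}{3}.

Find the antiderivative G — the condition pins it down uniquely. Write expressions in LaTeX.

Check a candidate G(y) by differentiating: d/dy[G] must match the given G'(y).
A general antiderivative is \frac{2 \sin{\left(3 y + \frac{\pi}{3} \right)}}{3} + C.
The condition gives C = \frac{2 \sin{\left(\frac{\pi}{3} + 3 \right)}}{3} - (\frac{2 \sin{\left(\frac{\pi}{3} + 3 \right)}}{3}) = 0.
So G(y) = \frac{2 \sin{\left(3 y + \frac{\pi}{3} \right)}}{3}.
Check: d/dy[\frac{2 \sin{\left(3 y + \frac{\pi}{3} \right)}}{3}] = 2 \cos{\left(3 y + \frac{\pi}{3} \right)} = G'(y).

G(y) = \frac{2 \sin{\left(3 y + \frac{\pi}{3} \right)}}{3}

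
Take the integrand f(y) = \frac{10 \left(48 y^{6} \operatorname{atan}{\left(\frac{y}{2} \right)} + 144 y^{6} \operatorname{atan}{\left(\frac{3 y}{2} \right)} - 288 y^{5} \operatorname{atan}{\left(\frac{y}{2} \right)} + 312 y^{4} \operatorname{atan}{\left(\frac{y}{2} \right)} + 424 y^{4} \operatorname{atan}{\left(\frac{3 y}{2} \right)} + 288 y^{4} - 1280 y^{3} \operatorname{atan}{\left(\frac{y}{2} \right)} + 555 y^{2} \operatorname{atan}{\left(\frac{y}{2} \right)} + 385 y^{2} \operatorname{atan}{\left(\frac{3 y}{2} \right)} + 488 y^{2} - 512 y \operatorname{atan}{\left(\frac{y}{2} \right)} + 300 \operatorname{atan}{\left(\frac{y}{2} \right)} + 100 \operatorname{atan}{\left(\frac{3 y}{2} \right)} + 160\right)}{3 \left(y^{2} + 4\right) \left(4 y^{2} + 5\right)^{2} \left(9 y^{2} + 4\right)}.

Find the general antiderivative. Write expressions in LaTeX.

f has the shape u'v + uv' for u = \frac{5 \operatorname{atan}{\left(\frac{3 y}{2} \right)}}{3} + \frac{20}{3 \left(2 y^{2} + \frac{5}{2}\right)} and v = \operatorname{atan}{\left(\frac{y}{2} \right)} — it is the derivative of the product u*v.
Check: d/dy[\frac{20 y^{2} \operatorname{atan}{\left(\frac{y}{2} \right)} \operatorname{atan}{\left(\frac{3 y}{2} \right)} + 25 \operatorname{atan}{\left(\frac{y}{2} \right)} \operatorname{atan}{\left(\frac{3 y}{2} \right)} + 40 \operatorname{atan}{\left(\frac{y}{2} \right)}}{12 y^{2} + 15}] = \frac{480 y^{6} \operatorname{atan}{\left(\frac{y}{2} \right)} + 1440 y^{6} \operatorname{atan}{\left(\frac{3 y}{2} \right)} - 2880 y^{5} \operatorname{atan}{\left(\frac{y}{2} \right)} + 3120 y^{4} \operatorname{atan}{\left(\frac{y}{2} \right)} + 4240 y^{4} \operatorname{atan}{\left(\frac{3 y}{2} \right)} + 2880 y^{4} - 12800 y^{3} \operatorname{atan}{\left(\frac{y}{2} \right)} + 5550 y^{2} \operatorname{atan}{\left(\frac{y}{2} \right)} + 3850 y^{2} \operatorname{atan}{\left(\frac{3 y}{2} \right)} + 4880 y^{2} - 5120 y \operatorname{atan}{\left(\frac{y}{2} \right)} + 3000 \operatorname{atan}{\left(\frac{y}{2} \right)} + 1000 \operatorname{atan}{\left(\frac{3 y}{2} \right)} + 1600}{432 y^{8} + 3000 y^{6} + 6243 y^{4} + 4920 y^{2} + 1200}, which equals f(y).

F(y) = \frac{20 y^{2} \operatorname{atan}{\left(\frac{y}{2} \right)} \operatorname{atan}{\left(\frac{3 y}{2} \right)} + 25 \operatorname{atan}{\left(\frac{y}{2} \right)} \operatorname{atan}{\left(\frac{3 y}{2} \right)} + 40 \operatorname{atan}{\left(\frac{y}{2} \right)}}{12 y^{2} + 15} + C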